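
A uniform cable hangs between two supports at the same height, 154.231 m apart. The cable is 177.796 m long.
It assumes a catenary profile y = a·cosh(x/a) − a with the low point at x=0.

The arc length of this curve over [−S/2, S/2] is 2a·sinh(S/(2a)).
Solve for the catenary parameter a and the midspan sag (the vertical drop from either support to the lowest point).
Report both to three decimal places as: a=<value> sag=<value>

seed: a₀ = √(S³/(24(L−S))) = √(154.231³/(24·23.565)) = 80.541214
iter 1: u=0.957466  f(a)=+1.104e+00  f'(a)=-6.406e-01  a ← 80.541214 − (+1.104e+00/-6.406e-01) = 82.264652
iter 2: u=0.937407  f(a)=+3.643e-02  f'(a)=-5.989e-01  a ← 82.264652 − (+3.643e-02/-5.989e-01) = 82.325478
iter 3: u=0.936715  f(a)=+4.267e-05  f'(a)=-5.975e-01  a ← 82.325478 − (+4.267e-05/-5.975e-01) = 82.325549
iter 4: u=0.936714  f(a)=+5.869e-11  f'(a)=-5.975e-01  a ← 82.325549 − (+5.869e-11/-5.975e-01) = 82.325549
iter 5: u=0.936714  f(a)=+0.000e+00  f'(a)=-5.975e-01  a ← 82.325549 − (+0.000e+00/-5.975e-01) = 82.325549
converged: |Δa| < 1e-12 after 5 iterations
sag = a·(cosh(S/(2a)) − 1) = 82.325549·(cosh(0.936714) − 1) = 38.836947
T_max/T_min = cosh(S/(2a)) = 1.471748

a=82.326 sag=38.837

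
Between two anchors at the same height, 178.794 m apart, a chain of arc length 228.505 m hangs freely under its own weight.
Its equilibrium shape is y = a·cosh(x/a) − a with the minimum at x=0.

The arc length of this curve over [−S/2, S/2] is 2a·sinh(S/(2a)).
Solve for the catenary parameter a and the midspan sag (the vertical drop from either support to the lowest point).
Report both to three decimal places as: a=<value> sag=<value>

a=71.934 sag=63.078

seed: a₀ = √(S³/(24(L−S))) = √(178.794³/(24·49.711)) = 69.214572
iter 1: u=1.291592  f(a)=+4.315e+00  f'(a)=-1.691e+00  a ← 69.214572 − (+4.315e+00/-1.691e+00) = 71.766634
iter 2: u=1.245662  f(a)=+2.501e-01  f'(a)=-1.500e+00  a ← 71.766634 − (+2.501e-01/-1.500e+00) = 71.933399
iter 3: u=1.242775  f(a)=+9.550e-04  f'(a)=-1.488e+00  a ← 71.933399 − (+9.550e-04/-1.488e+00) = 71.934041
iter 4: u=1.242763  f(a)=+1.404e-08  f'(a)=-1.488e+00  a ← 71.934041 − (+1.404e-08/-1.488e+00) = 71.934041
iter 5: u=1.242763  f(a)=+2.842e-14  f'(a)=-1.488e+00  a ← 71.934041 − (+2.842e-14/-1.488e+00) = 71.934041
converged: |Δa| < 1e-12 after 5 iterations
sag = a·(cosh(S/(2a)) − 1) = 71.934041·(cosh(1.242763) − 1) = 63.077588
T_max/T_min = cosh(S/(2a)) = 1.876881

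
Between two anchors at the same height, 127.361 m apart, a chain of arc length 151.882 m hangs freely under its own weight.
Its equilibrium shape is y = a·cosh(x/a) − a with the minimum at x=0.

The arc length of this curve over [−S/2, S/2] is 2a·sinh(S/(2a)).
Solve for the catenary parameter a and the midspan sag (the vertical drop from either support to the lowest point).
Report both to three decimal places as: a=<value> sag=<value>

seed: a₀ = √(S³/(24(L−S))) = √(127.361³/(24·24.521)) = 59.248858
iter 1: u=1.074797  f(a)=+1.456e+00  f'(a)=-9.274e-01  a ← 59.248858 − (+1.456e+00/-9.274e-01) = 60.818774
iter 2: u=1.047053  f(a)=+5.987e-02  f'(a)=-8.525e-01  a ← 60.818774 − (+5.987e-02/-8.525e-01) = 60.889005
iter 3: u=1.045846  f(a)=+1.109e-04  f'(a)=-8.494e-01  a ← 60.889005 − (+1.109e-04/-8.494e-01) = 60.889135
iter 4: u=1.045843  f(a)=+3.818e-10  f'(a)=-8.494e-01  a ← 60.889135 − (+3.818e-10/-8.494e-01) = 60.889135
iter 5: u=1.045843  f(a)=+0.000e+00  f'(a)=-8.494e-01  a ← 60.889135 − (+0.000e+00/-8.494e-01) = 60.889135
converged: |Δa| < 1e-12 after 5 iterations
sag = a·(cosh(S/(2a)) − 1) = 60.889135·(cosh(1.045843) − 1) = 36.448022
T_max/T_min = cosh(S/(2a)) = 1.598596

a=60.889 sag=36.448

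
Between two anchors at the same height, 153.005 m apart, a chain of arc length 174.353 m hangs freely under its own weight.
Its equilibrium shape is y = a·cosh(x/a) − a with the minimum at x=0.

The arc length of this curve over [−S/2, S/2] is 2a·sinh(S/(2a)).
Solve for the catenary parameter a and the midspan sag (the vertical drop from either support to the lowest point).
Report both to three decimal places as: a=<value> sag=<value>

seed: a₀ = √(S³/(24(L−S))) = √(153.005³/(24·21.348)) = 83.613079
iter 1: u=0.914959  f(a)=+9.116e-01  f'(a)=-5.547e-01  a ← 83.613079 − (+9.116e-01/-5.547e-01) = 85.256524
iter 2: u=0.897321  f(a)=+2.757e-02  f'(a)=-5.216e-01  a ← 85.256524 − (+2.757e-02/-5.216e-01) = 85.309383
iter 3: u=0.896765  f(a)=+2.696e-05  f'(a)=-5.206e-01  a ← 85.309383 − (+2.696e-05/-5.206e-01) = 85.309434
iter 4: u=0.896765  f(a)=+2.586e-11  f'(a)=-5.206e-01  a ← 85.309434 − (+2.586e-11/-5.206e-01) = 85.309434
converged: |Δa| < 1e-12 after 4 iterations
sag = a·(cosh(S/(2a)) − 1) = 85.309434·(cosh(0.896765) − 1) = 36.663685
T_max/T_min = cosh(S/(2a)) = 1.429773

a=85.309 sag=36.664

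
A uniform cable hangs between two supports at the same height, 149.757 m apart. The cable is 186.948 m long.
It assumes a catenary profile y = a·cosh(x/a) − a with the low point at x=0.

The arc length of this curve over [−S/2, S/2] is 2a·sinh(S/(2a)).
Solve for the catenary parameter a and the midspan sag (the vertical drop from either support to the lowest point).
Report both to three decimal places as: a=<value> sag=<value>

a=63.507 sag=49.500

seed: a₀ = √(S³/(24(L−S))) = √(149.757³/(24·37.191)) = 61.341748
iter 1: u=1.220678  f(a)=+2.871e+00  f'(a)=-1.403e+00  a ← 61.341748 − (+2.871e+00/-1.403e+00) = 63.387997
iter 2: u=1.181273  f(a)=+1.499e-01  f'(a)=-1.260e+00  a ← 63.387997 − (+1.499e-01/-1.260e+00) = 63.506977
iter 3: u=1.179059  f(a)=+4.586e-04  f'(a)=-1.252e+00  a ← 63.506977 − (+4.586e-04/-1.252e+00) = 63.507343
iter 4: u=1.179053  f(a)=+4.321e-09  f'(a)=-1.252e+00  a ← 63.507343 − (+4.321e-09/-1.252e+00) = 63.507343
iter 5: u=1.179053  f(a)=+0.000e+00  f'(a)=-1.252e+00  a ← 63.507343 − (+0.000e+00/-1.252e+00) = 63.507343
converged: |Δa| < 1e-12 after 5 iterations
sag = a·(cosh(S/(2a)) − 1) = 63.507343·(cosh(1.179053) − 1) = 49.499609
T_max/T_min = cosh(S/(2a)) = 1.779431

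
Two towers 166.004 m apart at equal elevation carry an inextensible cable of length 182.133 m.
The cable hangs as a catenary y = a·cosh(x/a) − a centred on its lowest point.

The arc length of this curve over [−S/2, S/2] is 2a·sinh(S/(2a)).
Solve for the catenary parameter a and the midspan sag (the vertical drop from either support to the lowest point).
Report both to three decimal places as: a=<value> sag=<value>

a=110.260 sag=32.745

seed: a₀ = √(S³/(24(L−S))) = √(166.004³/(24·16.129)) = 108.709748
iter 1: u=0.763519  f(a)=+4.767e-01  f'(a)=-3.144e-01  a ← 108.709748 − (+4.767e-01/-3.144e-01) = 110.226006
iter 2: u=0.753016  f(a)=+1.016e-02  f'(a)=-3.011e-01  a ← 110.226006 − (+1.016e-02/-3.011e-01) = 110.259735
iter 3: u=0.752786  f(a)=+4.833e-06  f'(a)=-3.008e-01  a ← 110.259735 − (+4.833e-06/-3.008e-01) = 110.259751
iter 4: u=0.752786  f(a)=+1.108e-12  f'(a)=-3.008e-01  a ← 110.259751 − (+1.108e-12/-3.008e-01) = 110.259751
converged: |Δa| < 1e-12 after 4 iterations
sag = a·(cosh(S/(2a)) − 1) = 110.259751·(cosh(0.752786) − 1) = 32.744865
T_max/T_min = cosh(S/(2a)) = 1.296979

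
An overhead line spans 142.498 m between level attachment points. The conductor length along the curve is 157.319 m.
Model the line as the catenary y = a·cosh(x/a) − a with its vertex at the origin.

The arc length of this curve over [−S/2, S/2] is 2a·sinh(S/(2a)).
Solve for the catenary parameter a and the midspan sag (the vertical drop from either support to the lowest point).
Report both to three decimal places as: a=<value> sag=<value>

a=91.567 sag=29.147

seed: a₀ = √(S³/(24(L−S))) = √(142.498³/(24·14.821)) = 90.192158
iter 1: u=0.789969  f(a)=+4.694e-01  f'(a)=-3.496e-01  a ← 90.192158 − (+4.694e-01/-3.496e-01) = 91.534690
iter 2: u=0.778382  f(a)=+1.069e-02  f'(a)=-3.339e-01  a ← 91.534690 − (+1.069e-02/-3.339e-01) = 91.566696
iter 3: u=0.778110  f(a)=+5.824e-06  f'(a)=-3.335e-01  a ← 91.566696 − (+5.824e-06/-3.335e-01) = 91.566714
iter 4: u=0.778110  f(a)=+1.734e-12  f'(a)=-3.335e-01  a ← 91.566714 − (+1.734e-12/-3.335e-01) = 91.566714
converged: |Δa| < 1e-12 after 4 iterations
sag = a·(cosh(S/(2a)) − 1) = 91.566714·(cosh(0.778110) − 1) = 29.146914
T_max/T_min = cosh(S/(2a)) = 1.318313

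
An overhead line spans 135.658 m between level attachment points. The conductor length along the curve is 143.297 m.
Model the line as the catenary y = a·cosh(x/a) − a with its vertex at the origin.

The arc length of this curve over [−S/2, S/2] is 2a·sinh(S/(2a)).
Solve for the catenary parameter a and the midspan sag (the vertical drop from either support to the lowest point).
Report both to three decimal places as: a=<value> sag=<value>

a=117.666 sag=20.098

seed: a₀ = √(S³/(24(L−S))) = √(135.658³/(24·7.639)) = 116.692848
iter 1: u=0.581261  f(a)=+1.301e-01  f'(a)=-1.354e-01  a ← 116.692848 − (+1.301e-01/-1.354e-01) = 117.653618
iter 2: u=0.576514  f(a)=+1.624e-03  f'(a)=-1.320e-01  a ← 117.653618 − (+1.624e-03/-1.320e-01) = 117.665918
iter 3: u=0.576454  f(a)=+2.602e-07  f'(a)=-1.320e-01  a ← 117.665918 − (+2.602e-07/-1.320e-01) = 117.665920
iter 4: u=0.576454  f(a)=+0.000e+00  f'(a)=-1.320e-01  a ← 117.665920 − (+0.000e+00/-1.320e-01) = 117.665920
converged: |Δa| < 1e-12 after 4 iterations
sag = a·(cosh(S/(2a)) − 1) = 117.665920·(cosh(0.576454) − 1) = 20.097559
T_max/T_min = cosh(S/(2a)) = 1.170802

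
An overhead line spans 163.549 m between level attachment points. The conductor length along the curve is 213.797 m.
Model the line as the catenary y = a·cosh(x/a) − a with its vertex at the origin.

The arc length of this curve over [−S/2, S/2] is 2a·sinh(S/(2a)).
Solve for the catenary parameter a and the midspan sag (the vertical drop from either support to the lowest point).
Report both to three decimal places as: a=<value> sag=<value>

a=62.829 sag=61.166

seed: a₀ = √(S³/(24(L−S))) = √(163.549³/(24·50.248)) = 60.229163
iter 1: u=1.357723  f(a)=+4.840e+00  f'(a)=-1.997e+00  a ← 60.229163 − (+4.840e+00/-1.997e+00) = 62.652653
iter 2: u=1.305204  f(a)=+3.075e-01  f'(a)=-1.751e+00  a ← 62.652653 − (+3.075e-01/-1.751e+00) = 62.828271
iter 3: u=1.301556  f(a)=+1.427e-03  f'(a)=-1.734e+00  a ← 62.828271 − (+1.427e-03/-1.734e+00) = 62.829094
iter 4: u=1.301539  f(a)=+3.105e-08  f'(a)=-1.734e+00  a ← 62.829094 − (+3.105e-08/-1.734e+00) = 62.829094
iter 5: u=1.301539  f(a)=+2.842e-14  f'(a)=-1.734e+00  a ← 62.829094 − (+2.842e-14/-1.734e+00) = 62.829094
converged: |Δa| < 1e-12 after 5 iterations
sag = a·(cosh(S/(2a)) − 1) = 62.829094·(cosh(1.301539) − 1) = 61.166004
T_max/T_min = cosh(S/(2a)) = 1.973530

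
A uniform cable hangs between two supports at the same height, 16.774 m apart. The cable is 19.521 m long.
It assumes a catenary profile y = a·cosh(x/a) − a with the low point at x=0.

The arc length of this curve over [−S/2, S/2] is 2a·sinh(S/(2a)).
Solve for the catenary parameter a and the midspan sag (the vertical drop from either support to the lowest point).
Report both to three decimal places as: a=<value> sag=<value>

seed: a₀ = √(S³/(24(L−S))) = √(16.774³/(24·2.747)) = 8.460967
iter 1: u=0.991258  f(a)=+1.382e-01  f'(a)=-7.154e-01  a ← 8.460967 − (+1.382e-01/-7.154e-01) = 8.654085
iter 2: u=0.969138  f(a)=+4.872e-03  f'(a)=-6.658e-01  a ← 8.654085 − (+4.872e-03/-6.658e-01) = 8.661402
iter 3: u=0.968319  f(a)=+6.548e-06  f'(a)=-6.640e-01  a ← 8.661402 − (+6.548e-06/-6.640e-01) = 8.661412
iter 4: u=0.968318  f(a)=+1.186e-11  f'(a)=-6.640e-01  a ← 8.661412 − (+1.186e-11/-6.640e-01) = 8.661412
iter 5: u=0.968318  f(a)=+0.000e+00  f'(a)=-6.640e-01  a ← 8.661412 − (+0.000e+00/-6.640e-01) = 8.661412
converged: |Δa| < 1e-12 after 5 iterations
sag = a·(cosh(S/(2a)) − 1) = 8.661412·(cosh(0.968318) − 1) = 4.388010
T_max/T_min = cosh(S/(2a)) = 1.506616

a=8.661 sag=4.388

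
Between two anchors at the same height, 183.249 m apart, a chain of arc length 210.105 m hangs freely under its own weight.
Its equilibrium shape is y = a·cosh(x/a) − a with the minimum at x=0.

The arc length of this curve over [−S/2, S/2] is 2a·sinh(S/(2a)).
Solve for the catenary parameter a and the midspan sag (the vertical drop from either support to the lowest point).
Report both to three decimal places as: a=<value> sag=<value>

a=99.788 sag=45.104

seed: a₀ = √(S³/(24(L−S))) = √(183.249³/(24·26.856)) = 97.709352
iter 1: u=0.937725  f(a)=+1.206e+00  f'(a)=-5.996e-01  a ← 97.709352 − (+1.206e+00/-5.996e-01) = 99.720363
iter 2: u=0.918814  f(a)=+3.823e-02  f'(a)=-5.621e-01  a ← 99.720363 − (+3.823e-02/-5.621e-01) = 99.788376
iter 3: u=0.918188  f(a)=+4.122e-05  f'(a)=-5.609e-01  a ← 99.788376 − (+4.122e-05/-5.609e-01) = 99.788450
iter 4: u=0.918187  f(a)=+4.803e-11  f'(a)=-5.609e-01  a ← 99.788450 − (+4.803e-11/-5.609e-01) = 99.788450
converged: |Δa| < 1e-12 after 4 iterations
sag = a·(cosh(S/(2a)) − 1) = 99.788450·(cosh(0.918187) − 1) = 45.103795
T_max/T_min = cosh(S/(2a)) = 1.451994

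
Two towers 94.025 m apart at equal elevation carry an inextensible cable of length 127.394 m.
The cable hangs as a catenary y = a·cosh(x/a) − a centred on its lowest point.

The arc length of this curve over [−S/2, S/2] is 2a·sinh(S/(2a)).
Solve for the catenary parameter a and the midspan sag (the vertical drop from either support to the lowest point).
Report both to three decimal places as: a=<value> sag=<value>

a=33.809 sag=38.305

seed: a₀ = √(S³/(24(L−S))) = √(94.025³/(24·33.369)) = 32.217200
iter 1: u=1.459236  f(a)=+3.738e+00  f'(a)=-2.548e+00  a ← 32.217200 − (+3.738e+00/-2.548e+00) = 33.684638
iter 2: u=1.395666  f(a)=+2.706e-01  f'(a)=-2.191e+00  a ← 33.684638 − (+2.706e-01/-2.191e+00) = 33.808142
iter 3: u=1.390567  f(a)=+1.662e-03  f'(a)=-2.164e+00  a ← 33.808142 − (+1.662e-03/-2.164e+00) = 33.808910
iter 4: u=1.390536  f(a)=+6.357e-08  f'(a)=-2.164e+00  a ← 33.808910 − (+6.357e-08/-2.164e+00) = 33.808910
iter 5: u=1.390536  f(a)=+1.421e-14  f'(a)=-2.164e+00  a ← 33.808910 − (+1.421e-14/-2.164e+00) = 33.808910
converged: |Δa| < 1e-12 after 5 iterations
sag = a·(cosh(S/(2a)) − 1) = 33.808910·(cosh(1.390536) − 1) = 38.304544
T_max/T_min = cosh(S/(2a)) = 2.132972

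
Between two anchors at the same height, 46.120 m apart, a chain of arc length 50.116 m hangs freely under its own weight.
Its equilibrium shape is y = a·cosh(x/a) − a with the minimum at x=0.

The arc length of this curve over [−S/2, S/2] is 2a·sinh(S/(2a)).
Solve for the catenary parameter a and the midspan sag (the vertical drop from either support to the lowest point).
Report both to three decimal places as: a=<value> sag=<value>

a=32.390 sag=8.561

seed: a₀ = √(S³/(24(L−S))) = √(46.120³/(24·3.996)) = 31.982734
iter 1: u=0.721014  f(a)=+1.052e-01  f'(a)=-2.631e-01  a ← 31.982734 − (+1.052e-01/-2.631e-01) = 32.382414
iter 2: u=0.712115  f(a)=+2.004e-03  f'(a)=-2.532e-01  a ← 32.382414 − (+2.004e-03/-2.532e-01) = 32.390328
iter 3: u=0.711941  f(a)=+7.589e-07  f'(a)=-2.530e-01  a ← 32.390328 − (+7.589e-07/-2.530e-01) = 32.390331
iter 4: u=0.711941  f(a)=+1.137e-13  f'(a)=-2.530e-01  a ← 32.390331 − (+1.137e-13/-2.530e-01) = 32.390331
converged: |Δa| < 1e-12 after 4 iterations
sag = a·(cosh(S/(2a)) − 1) = 32.390331·(cosh(0.711941) − 1) = 8.561310
T_max/T_min = cosh(S/(2a)) = 1.264317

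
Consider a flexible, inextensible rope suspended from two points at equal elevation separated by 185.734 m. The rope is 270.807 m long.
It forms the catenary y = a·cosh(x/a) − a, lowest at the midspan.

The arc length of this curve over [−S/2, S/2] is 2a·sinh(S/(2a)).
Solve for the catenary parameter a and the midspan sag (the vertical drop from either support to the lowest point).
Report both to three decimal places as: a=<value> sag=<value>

seed: a₀ = √(S³/(24(L−S))) = √(185.734³/(24·85.073)) = 56.019035
iter 1: u=1.657776  f(a)=+1.248e+01  f'(a)=-3.958e+00  a ← 56.019035 − (+1.248e+01/-3.958e+00) = 59.173176
iter 2: u=1.569410  f(a)=+1.132e+00  f'(a)=-3.270e+00  a ← 59.173176 − (+1.132e+00/-3.270e+00) = 59.519346
iter 3: u=1.560283  f(a)=+1.136e-02  f'(a)=-3.205e+00  a ← 59.519346 − (+1.136e-02/-3.205e+00) = 59.522890
iter 4: u=1.560190  f(a)=+1.168e-06  f'(a)=-3.204e+00  a ← 59.522890 − (+1.168e-06/-3.204e+00) = 59.522890
iter 5: u=1.560190  f(a)=+0.000e+00  f'(a)=-3.204e+00  a ← 59.522890 − (+0.000e+00/-3.204e+00) = 59.522890
converged: |Δa| < 1e-12 after 5 iterations
sag = a·(cosh(S/(2a)) − 1) = 59.522890·(cosh(1.560190) − 1) = 88.386144
T_max/T_min = cosh(S/(2a)) = 2.484910

a=59.523 sag=88.386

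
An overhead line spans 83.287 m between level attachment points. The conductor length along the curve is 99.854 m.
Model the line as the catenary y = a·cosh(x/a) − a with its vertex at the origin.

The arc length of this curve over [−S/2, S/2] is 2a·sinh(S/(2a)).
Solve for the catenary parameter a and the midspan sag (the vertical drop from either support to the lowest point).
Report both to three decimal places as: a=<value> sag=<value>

a=39.208 sag=24.274

seed: a₀ = √(S³/(24(L−S))) = √(83.287³/(24·16.567)) = 38.118717
iter 1: u=1.092469  f(a)=+1.017e+00  f'(a)=-9.775e-01  a ← 38.118717 − (+1.017e+00/-9.775e-01) = 39.159325
iter 2: u=1.063438  f(a)=+4.314e-02  f'(a)=-8.962e-01  a ← 39.159325 − (+4.314e-02/-8.962e-01) = 39.207464
iter 3: u=1.062132  f(a)=+8.521e-05  f'(a)=-8.926e-01  a ← 39.207464 − (+8.521e-05/-8.926e-01) = 39.207560
iter 4: u=1.062129  f(a)=+3.339e-10  f'(a)=-8.926e-01  a ← 39.207560 − (+3.339e-10/-8.926e-01) = 39.207560
iter 5: u=1.062129  f(a)=-1.421e-14  f'(a)=-8.926e-01  a ← 39.207560 − (-1.421e-14/-8.926e-01) = 39.207560
converged: |Δa| < 1e-12 after 5 iterations
sag = a·(cosh(S/(2a)) − 1) = 39.207560·(cosh(1.062129) − 1) = 24.274233
T_max/T_min = cosh(S/(2a)) = 1.619121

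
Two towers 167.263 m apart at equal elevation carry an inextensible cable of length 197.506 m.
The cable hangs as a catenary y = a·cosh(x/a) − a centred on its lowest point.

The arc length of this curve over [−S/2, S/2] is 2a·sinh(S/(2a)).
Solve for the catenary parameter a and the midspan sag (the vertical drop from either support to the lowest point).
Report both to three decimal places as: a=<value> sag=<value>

a=82.386 sag=46.220

seed: a₀ = √(S³/(24(L−S))) = √(167.263³/(24·30.243)) = 80.293755
iter 1: u=1.041569  f(a)=+1.683e+00  f'(a)=-8.383e-01  a ← 80.293755 − (+1.683e+00/-8.383e-01) = 82.302072
iter 2: u=1.016153  f(a)=+6.523e-02  f'(a)=-7.744e-01  a ← 82.302072 − (+6.523e-02/-7.744e-01) = 82.386302
iter 3: u=1.015114  f(a)=+1.067e-04  f'(a)=-7.719e-01  a ← 82.386302 − (+1.067e-04/-7.719e-01) = 82.386440
iter 4: u=1.015112  f(a)=+2.863e-10  f'(a)=-7.719e-01  a ← 82.386440 − (+2.863e-10/-7.719e-01) = 82.386440
iter 5: u=1.015112  f(a)=+0.000e+00  f'(a)=-7.719e-01  a ← 82.386440 − (+0.000e+00/-7.719e-01) = 82.386440
converged: |Δa| < 1e-12 after 5 iterations
sag = a·(cosh(S/(2a)) − 1) = 82.386440·(cosh(1.015112) − 1) = 46.220249
T_max/T_min = cosh(S/(2a)) = 1.561018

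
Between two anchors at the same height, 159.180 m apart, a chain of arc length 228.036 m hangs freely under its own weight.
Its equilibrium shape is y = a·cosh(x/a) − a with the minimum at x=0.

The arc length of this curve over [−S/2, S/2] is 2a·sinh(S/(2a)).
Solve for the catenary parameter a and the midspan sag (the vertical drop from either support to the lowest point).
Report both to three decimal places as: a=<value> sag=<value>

seed: a₀ = √(S³/(24(L−S))) = √(159.180³/(24·68.856)) = 49.403331
iter 1: u=1.611025  f(a)=+9.508e+00  f'(a)=-3.581e+00  a ← 49.403331 − (+9.508e+00/-3.581e+00) = 52.058192
iter 2: u=1.528866  f(a)=+8.202e-01  f'(a)=-2.988e+00  a ← 52.058192 − (+8.202e-01/-2.988e+00) = 52.332710
iter 3: u=1.520846  f(a)=+7.377e-03  f'(a)=-2.934e+00  a ← 52.332710 − (+7.377e-03/-2.934e+00) = 52.335224
iter 4: u=1.520773  f(a)=+6.086e-07  f'(a)=-2.934e+00  a ← 52.335224 − (+6.086e-07/-2.934e+00) = 52.335224
iter 5: u=1.520773  f(a)=-2.842e-14  f'(a)=-2.934e+00  a ← 52.335224 − (-2.842e-14/-2.934e+00) = 52.335224
converged: |Δa| < 1e-12 after 5 iterations
sag = a·(cosh(S/(2a)) − 1) = 52.335224·(cosh(1.520773) − 1) = 73.120266
T_max/T_min = cosh(S/(2a)) = 2.397152

a=52.335 sag=73.120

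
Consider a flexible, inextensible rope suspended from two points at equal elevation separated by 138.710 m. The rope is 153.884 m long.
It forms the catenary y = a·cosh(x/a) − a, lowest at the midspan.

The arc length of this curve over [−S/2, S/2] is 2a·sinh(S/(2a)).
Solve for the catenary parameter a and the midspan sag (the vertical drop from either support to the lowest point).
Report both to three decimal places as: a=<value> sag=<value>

a=86.977 sag=29.148

seed: a₀ = √(S³/(24(L−S))) = √(138.710³/(24·15.174)) = 85.606353
iter 1: u=0.810162  f(a)=+5.058e-01  f'(a)=-3.783e-01  a ← 85.606353 − (+5.058e-01/-3.783e-01) = 86.943386
iter 2: u=0.797703  f(a)=+1.209e-02  f'(a)=-3.604e-01  a ← 86.943386 − (+1.209e-02/-3.604e-01) = 86.976941
iter 3: u=0.797395  f(a)=+7.289e-06  f'(a)=-3.600e-01  a ← 86.976941 − (+7.289e-06/-3.600e-01) = 86.976961
iter 4: u=0.797395  f(a)=+2.586e-12  f'(a)=-3.600e-01  a ← 86.976961 − (+2.586e-12/-3.600e-01) = 86.976961
converged: |Δa| < 1e-12 after 4 iterations
sag = a·(cosh(S/(2a)) − 1) = 86.976961·(cosh(0.797395) − 1) = 29.148243
T_max/T_min = cosh(S/(2a)) = 1.335126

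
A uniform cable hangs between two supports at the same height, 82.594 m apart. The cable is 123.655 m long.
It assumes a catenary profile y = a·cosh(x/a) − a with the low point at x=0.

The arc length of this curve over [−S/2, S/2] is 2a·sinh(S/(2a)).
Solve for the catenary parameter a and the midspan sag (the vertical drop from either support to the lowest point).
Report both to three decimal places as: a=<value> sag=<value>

seed: a₀ = √(S³/(24(L−S))) = √(82.594³/(24·41.061)) = 23.911255
iter 1: u=1.727095  f(a)=+6.577e+00  f'(a)=-4.574e+00  a ← 23.911255 − (+6.577e+00/-4.574e+00) = 25.349166
iter 2: u=1.629127  f(a)=+6.400e-01  f'(a)=-3.724e+00  a ← 25.349166 − (+6.400e-01/-3.724e+00) = 25.521042
iter 3: u=1.618155  f(a)=+7.502e-03  f'(a)=-3.637e+00  a ← 25.521042 − (+7.502e-03/-3.637e+00) = 25.523105
iter 4: u=1.618024  f(a)=+1.058e-06  f'(a)=-3.636e+00  a ← 25.523105 − (+1.058e-06/-3.636e+00) = 25.523105
iter 5: u=1.618024  f(a)=+0.000e+00  f'(a)=-3.636e+00  a ← 25.523105 − (+0.000e+00/-3.636e+00) = 25.523105
converged: |Δa| < 1e-12 after 5 iterations
sag = a·(cosh(S/(2a)) − 1) = 25.523105·(cosh(1.618024) − 1) = 41.365374
T_max/T_min = cosh(S/(2a)) = 2.620703

a=25.523 sag=41.365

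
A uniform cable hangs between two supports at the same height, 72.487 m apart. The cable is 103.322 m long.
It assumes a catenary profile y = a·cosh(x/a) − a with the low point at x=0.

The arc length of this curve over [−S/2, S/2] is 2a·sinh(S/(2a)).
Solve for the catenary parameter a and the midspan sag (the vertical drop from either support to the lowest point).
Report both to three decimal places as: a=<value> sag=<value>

a=24.012 sag=32.957

seed: a₀ = √(S³/(24(L−S))) = √(72.487³/(24·30.835)) = 22.686244
iter 1: u=1.597598  f(a)=+4.183e+00  f'(a)=-3.479e+00  a ← 22.686244 − (+4.183e+00/-3.479e+00) = 23.888719
iter 2: u=1.517181  f(a)=+3.556e-01  f'(a)=-2.910e+00  a ← 23.888719 − (+3.556e-01/-2.910e+00) = 24.010909
iter 3: u=1.509460  f(a)=+3.097e-03  f'(a)=-2.860e+00  a ← 24.010909 − (+3.097e-03/-2.860e+00) = 24.011992
iter 4: u=1.509392  f(a)=+2.395e-07  f'(a)=-2.859e+00  a ← 24.011992 − (+2.395e-07/-2.859e+00) = 24.011992
iter 5: u=1.509392  f(a)=-1.421e-14  f'(a)=-2.859e+00  a ← 24.011992 − (-1.421e-14/-2.859e+00) = 24.011992
converged: |Δa| < 1e-12 after 5 iterations
sag = a·(cosh(S/(2a)) − 1) = 24.011992·(cosh(1.509392) − 1) = 32.956724
T_max/T_min = cosh(S/(2a)) = 2.372511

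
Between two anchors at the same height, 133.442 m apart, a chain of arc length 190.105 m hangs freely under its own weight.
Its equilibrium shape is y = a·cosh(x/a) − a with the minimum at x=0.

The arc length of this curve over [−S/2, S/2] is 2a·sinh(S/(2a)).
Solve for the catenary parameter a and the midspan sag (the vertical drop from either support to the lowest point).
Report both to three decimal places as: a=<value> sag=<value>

seed: a₀ = √(S³/(24(L−S))) = √(133.442³/(24·56.663)) = 41.800686
iter 1: u=1.596170  f(a)=+7.672e+00  f'(a)=-3.468e+00  a ← 41.800686 − (+7.672e+00/-3.468e+00) = 44.013056
iter 2: u=1.515937  f(a)=+6.512e-01  f'(a)=-2.902e+00  a ← 44.013056 − (+6.512e-01/-2.902e+00) = 44.237449
iter 3: u=1.508247  f(a)=+5.652e-03  f'(a)=-2.852e+00  a ← 44.237449 − (+5.652e-03/-2.852e+00) = 44.239431
iter 4: u=1.508179  f(a)=+4.341e-07  f'(a)=-2.851e+00  a ← 44.239431 − (+4.341e-07/-2.851e+00) = 44.239431
iter 5: u=1.508179  f(a)=+0.000e+00  f'(a)=-2.851e+00  a ← 44.239431 − (+0.000e+00/-2.851e+00) = 44.239431
converged: |Δa| < 1e-12 after 5 iterations
sag = a·(cosh(S/(2a)) − 1) = 44.239431·(cosh(1.508179) − 1) = 60.603809
T_max/T_min = cosh(S/(2a)) = 2.369905

a=44.239 sag=60.604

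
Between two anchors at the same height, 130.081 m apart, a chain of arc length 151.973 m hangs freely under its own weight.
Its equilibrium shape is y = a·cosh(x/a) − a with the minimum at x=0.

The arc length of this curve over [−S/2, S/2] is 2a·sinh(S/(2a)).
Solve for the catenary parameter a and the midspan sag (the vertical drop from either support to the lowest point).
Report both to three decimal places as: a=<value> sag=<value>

seed: a₀ = √(S³/(24(L−S))) = √(130.081³/(24·21.892)) = 64.725060
iter 1: u=1.004874  f(a)=+1.132e+00  f'(a)=-7.473e-01  a ← 64.725060 − (+1.132e+00/-7.473e-01) = 66.240218
iter 2: u=0.981888  f(a)=+4.098e-02  f'(a)=-6.941e-01  a ← 66.240218 − (+4.098e-02/-6.941e-01) = 66.299257
iter 3: u=0.981014  f(a)=+5.814e-05  f'(a)=-6.921e-01  a ← 66.299257 − (+5.814e-05/-6.921e-01) = 66.299341
iter 4: u=0.981013  f(a)=+1.174e-10  f'(a)=-6.921e-01  a ← 66.299341 − (+1.174e-10/-6.921e-01) = 66.299341
iter 5: u=0.981013  f(a)=-2.842e-14  f'(a)=-6.921e-01  a ← 66.299341 − (-2.842e-14/-6.921e-01) = 66.299341
converged: |Δa| < 1e-12 after 5 iterations
sag = a·(cosh(S/(2a)) − 1) = 66.299341·(cosh(0.981013) − 1) = 34.544850
T_max/T_min = cosh(S/(2a)) = 1.521044

a=66.299 sag=34.545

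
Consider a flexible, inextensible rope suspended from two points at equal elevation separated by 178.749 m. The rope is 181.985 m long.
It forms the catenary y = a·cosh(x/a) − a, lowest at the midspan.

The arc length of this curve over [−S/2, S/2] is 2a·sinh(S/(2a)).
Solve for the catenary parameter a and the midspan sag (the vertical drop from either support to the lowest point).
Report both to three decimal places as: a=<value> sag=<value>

a=271.912 sag=14.821

seed: a₀ = √(S³/(24(L−S))) = √(178.749³/(24·3.236)) = 271.178687
iter 1: u=0.329578  f(a)=+1.762e-02  f'(a)=-2.413e-02  a ← 271.178687 − (+1.762e-02/-2.413e-02) = 271.909027
iter 2: u=0.328693  f(a)=+7.144e-05  f'(a)=-2.393e-02  a ← 271.909027 − (+7.144e-05/-2.393e-02) = 271.912012
iter 3: u=0.328689  f(a)=+1.185e-09  f'(a)=-2.393e-02  a ← 271.912012 − (+1.185e-09/-2.393e-02) = 271.912012
iter 4: u=0.328689  f(a)=-2.842e-14  f'(a)=-2.393e-02  a ← 271.912012 − (-2.842e-14/-2.393e-02) = 271.912012
converged: |Δa| < 1e-12 after 4 iterations
sag = a·(cosh(S/(2a)) − 1) = 271.912012·(cosh(0.328689) − 1) = 14.820925
T_max/T_min = cosh(S/(2a)) = 1.054506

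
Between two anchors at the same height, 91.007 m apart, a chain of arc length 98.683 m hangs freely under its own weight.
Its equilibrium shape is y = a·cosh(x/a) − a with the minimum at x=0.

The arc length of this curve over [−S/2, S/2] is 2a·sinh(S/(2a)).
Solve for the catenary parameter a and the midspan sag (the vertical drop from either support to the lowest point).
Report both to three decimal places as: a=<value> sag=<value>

a=64.758 sag=16.656

seed: a₀ = √(S³/(24(L−S))) = √(91.007³/(24·7.676)) = 63.964512
iter 1: u=0.711387  f(a)=+1.966e-01  f'(a)=-2.524e-01  a ← 63.964512 − (+1.966e-01/-2.524e-01) = 64.743458
iter 2: u=0.702828  f(a)=+3.649e-03  f'(a)=-2.431e-01  a ← 64.743458 − (+3.649e-03/-2.431e-01) = 64.758468
iter 3: u=0.702665  f(a)=+1.310e-06  f'(a)=-2.429e-01  a ← 64.758468 − (+1.310e-06/-2.429e-01) = 64.758473
iter 4: u=0.702665  f(a)=+1.705e-13  f'(a)=-2.429e-01  a ← 64.758473 − (+1.705e-13/-2.429e-01) = 64.758473
converged: |Δa| < 1e-12 after 4 iterations
sag = a·(cosh(S/(2a)) − 1) = 64.758473·(cosh(0.702665) − 1) = 16.655552
T_max/T_min = cosh(S/(2a)) = 1.257195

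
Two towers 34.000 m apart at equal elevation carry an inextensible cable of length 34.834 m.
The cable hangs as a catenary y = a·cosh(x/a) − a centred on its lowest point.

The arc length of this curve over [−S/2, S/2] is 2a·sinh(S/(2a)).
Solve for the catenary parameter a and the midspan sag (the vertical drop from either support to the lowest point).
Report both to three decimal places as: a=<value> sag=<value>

a=44.475 sag=3.289

seed: a₀ = √(S³/(24(L−S))) = √(34.000³/(24·0.834)) = 44.312855
iter 1: u=0.383636  f(a)=+6.159e-03  f'(a)=-3.820e-02  a ← 44.312855 − (+6.159e-03/-3.820e-02) = 44.474087
iter 2: u=0.382245  f(a)=+3.378e-05  f'(a)=-3.778e-02  a ← 44.474087 − (+3.378e-05/-3.778e-02) = 44.474981
iter 3: u=0.382237  f(a)=+1.028e-09  f'(a)=-3.778e-02  a ← 44.474981 − (+1.028e-09/-3.778e-02) = 44.474981
iter 4: u=0.382237  f(a)=-7.105e-15  f'(a)=-3.778e-02  a ← 44.474981 − (-7.105e-15/-3.778e-02) = 44.474981
converged: |Δa| < 1e-12 after 4 iterations
sag = a·(cosh(S/(2a)) − 1) = 44.474981·(cosh(0.382237) − 1) = 3.288769
T_max/T_min = cosh(S/(2a)) = 1.073946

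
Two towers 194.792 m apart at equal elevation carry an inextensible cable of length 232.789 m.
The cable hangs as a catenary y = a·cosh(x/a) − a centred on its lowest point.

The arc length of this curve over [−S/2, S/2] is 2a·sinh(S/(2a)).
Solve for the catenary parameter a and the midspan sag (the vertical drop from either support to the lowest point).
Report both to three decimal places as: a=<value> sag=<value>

a=92.552 sag=56.154

seed: a₀ = √(S³/(24(L−S))) = √(194.792³/(24·37.997)) = 90.027751
iter 1: u=1.081844  f(a)=+2.287e+00  f'(a)=-9.471e-01  a ← 90.027751 − (+2.287e+00/-9.471e-01) = 92.441923
iter 2: u=1.053591  f(a)=+9.520e-02  f'(a)=-8.697e-01  a ← 92.441923 − (+9.520e-02/-8.697e-01) = 92.551381
iter 3: u=1.052345  f(a)=+1.809e-04  f'(a)=-8.664e-01  a ← 92.551381 − (+1.809e-04/-8.664e-01) = 92.551590
iter 4: u=1.052343  f(a)=+6.561e-10  f'(a)=-8.664e-01  a ← 92.551590 − (+6.561e-10/-8.664e-01) = 92.551590
iter 5: u=1.052343  f(a)=-5.684e-14  f'(a)=-8.664e-01  a ← 92.551590 − (-5.684e-14/-8.664e-01) = 92.551590
converged: |Δa| < 1e-12 after 5 iterations
sag = a·(cosh(S/(2a)) − 1) = 92.551590·(cosh(1.052343) − 1) = 56.154417
T_max/T_min = cosh(S/(2a)) = 1.606736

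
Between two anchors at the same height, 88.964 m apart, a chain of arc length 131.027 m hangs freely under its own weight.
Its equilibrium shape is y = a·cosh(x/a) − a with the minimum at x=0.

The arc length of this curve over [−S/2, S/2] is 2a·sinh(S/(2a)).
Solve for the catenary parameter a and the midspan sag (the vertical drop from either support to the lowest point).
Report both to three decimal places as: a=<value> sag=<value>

a=28.110 sag=43.179

seed: a₀ = √(S³/(24(L−S))) = √(88.964³/(24·42.063)) = 26.409836
iter 1: u=1.684297  f(a)=+6.386e+00  f'(a)=-4.186e+00  a ← 26.409836 − (+6.386e+00/-4.186e+00) = 27.935460
iter 2: u=1.592313  f(a)=+5.951e-01  f'(a)=-3.439e+00  a ← 27.935460 − (+5.951e-01/-3.439e+00) = 28.108528
iter 3: u=1.582509  f(a)=+6.342e-03  f'(a)=-3.366e+00  a ← 28.108528 − (+6.342e-03/-3.366e+00) = 28.110412
iter 4: u=1.582403  f(a)=+7.373e-07  f'(a)=-3.365e+00  a ← 28.110412 − (+7.373e-07/-3.365e+00) = 28.110413
iter 5: u=1.582403  f(a)=+0.000e+00  f'(a)=-3.365e+00  a ← 28.110413 − (+0.000e+00/-3.365e+00) = 28.110413
converged: |Δa| < 1e-12 after 5 iterations
sag = a·(cosh(S/(2a)) − 1) = 28.110413·(cosh(1.582403) − 1) = 43.179236
T_max/T_min = cosh(S/(2a)) = 2.536058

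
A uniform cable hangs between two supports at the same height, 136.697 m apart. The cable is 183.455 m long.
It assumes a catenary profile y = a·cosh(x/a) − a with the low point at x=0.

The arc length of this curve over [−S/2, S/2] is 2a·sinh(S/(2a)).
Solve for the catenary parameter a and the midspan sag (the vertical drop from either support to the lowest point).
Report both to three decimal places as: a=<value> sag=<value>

a=49.987 sag=54.477

seed: a₀ = √(S³/(24(L−S))) = √(136.697³/(24·46.758)) = 47.709503
iter 1: u=1.432597  f(a)=+5.039e+00  f'(a)=-2.393e+00  a ← 47.709503 − (+5.039e+00/-2.393e+00) = 49.815382
iter 2: u=1.372036  f(a)=+3.529e-01  f'(a)=-2.069e+00  a ← 49.815382 − (+3.529e-01/-2.069e+00) = 49.985964
iter 3: u=1.367354  f(a)=+2.018e-03  f'(a)=-2.045e+00  a ← 49.985964 − (+2.018e-03/-2.045e+00) = 49.986951
iter 4: u=1.367327  f(a)=+6.684e-08  f'(a)=-2.045e+00  a ← 49.986951 − (+6.684e-08/-2.045e+00) = 49.986951
iter 5: u=1.367327  f(a)=-2.842e-14  f'(a)=-2.045e+00  a ← 49.986951 − (-2.842e-14/-2.045e+00) = 49.986951
converged: |Δa| < 1e-12 after 5 iterations
sag = a·(cosh(S/(2a)) − 1) = 49.986951·(cosh(1.367327) − 1) = 54.476581
T_max/T_min = cosh(S/(2a)) = 2.089816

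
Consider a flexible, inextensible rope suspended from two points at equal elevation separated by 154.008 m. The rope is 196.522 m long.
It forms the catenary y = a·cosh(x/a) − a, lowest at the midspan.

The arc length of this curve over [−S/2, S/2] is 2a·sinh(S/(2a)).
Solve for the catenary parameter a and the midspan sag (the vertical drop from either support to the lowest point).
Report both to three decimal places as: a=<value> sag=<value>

seed: a₀ = √(S³/(24(L−S))) = √(154.008³/(24·42.514)) = 59.833350
iter 1: u=1.286975  f(a)=+3.663e+00  f'(a)=-1.671e+00  a ← 59.833350 − (+3.663e+00/-1.671e+00) = 62.025632
iter 2: u=1.241487  f(a)=+2.109e-01  f'(a)=-1.483e+00  a ← 62.025632 − (+2.109e-01/-1.483e+00) = 62.167829
iter 3: u=1.238647  f(a)=+7.941e-04  f'(a)=-1.472e+00  a ← 62.167829 − (+7.941e-04/-1.472e+00) = 62.168369
iter 4: u=1.238636  f(a)=+1.135e-08  f'(a)=-1.472e+00  a ← 62.168369 − (+1.135e-08/-1.472e+00) = 62.168369
iter 5: u=1.238636  f(a)=+0.000e+00  f'(a)=-1.472e+00  a ← 62.168369 − (+0.000e+00/-1.472e+00) = 62.168369
converged: |Δa| < 1e-12 after 5 iterations
sag = a·(cosh(S/(2a)) − 1) = 62.168369·(cosh(1.238636) − 1) = 54.107726
T_max/T_min = cosh(S/(2a)) = 1.870342

a=62.168 sag=54.108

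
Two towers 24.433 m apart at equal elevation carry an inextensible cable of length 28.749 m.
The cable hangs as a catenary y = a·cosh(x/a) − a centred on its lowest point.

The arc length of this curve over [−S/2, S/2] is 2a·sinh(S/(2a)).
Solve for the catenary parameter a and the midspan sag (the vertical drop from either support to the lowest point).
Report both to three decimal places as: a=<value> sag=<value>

seed: a₀ = √(S³/(24(L−S))) = √(24.433³/(24·4.316)) = 11.866396
iter 1: u=1.029504  f(a)=+2.346e-01  f'(a)=-8.075e-01  a ← 11.866396 − (+2.346e-01/-8.075e-01) = 12.156894
iter 2: u=1.004903  f(a)=+8.890e-03  f'(a)=-7.473e-01  a ← 12.156894 − (+8.890e-03/-7.473e-01) = 12.168790
iter 3: u=1.003921  f(a)=+1.388e-05  f'(a)=-7.450e-01  a ← 12.168790 − (+1.388e-05/-7.450e-01) = 12.168809
iter 4: u=1.003919  f(a)=+3.398e-11  f'(a)=-7.450e-01  a ← 12.168809 − (+3.398e-11/-7.450e-01) = 12.168809
iter 5: u=1.003919  f(a)=+0.000e+00  f'(a)=-7.450e-01  a ← 12.168809 − (+0.000e+00/-7.450e-01) = 12.168809
converged: |Δa| < 1e-12 after 5 iterations
sag = a·(cosh(S/(2a)) − 1) = 12.168809·(cosh(1.003919) − 1) = 6.664835
T_max/T_min = cosh(S/(2a)) = 1.547698

a=12.169 sag=6.665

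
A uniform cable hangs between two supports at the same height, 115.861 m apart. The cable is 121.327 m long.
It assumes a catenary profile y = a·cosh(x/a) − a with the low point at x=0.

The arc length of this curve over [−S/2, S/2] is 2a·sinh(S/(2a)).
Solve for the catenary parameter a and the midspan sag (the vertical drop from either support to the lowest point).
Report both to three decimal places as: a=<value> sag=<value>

a=109.647 sag=15.663

seed: a₀ = √(S³/(24(L−S))) = √(115.861³/(24·5.466)) = 108.884353
iter 1: u=0.532037  f(a)=+7.788e-02  f'(a)=-1.033e-01  a ← 108.884353 − (+7.788e-02/-1.033e-01) = 109.638531
iter 2: u=0.528377  f(a)=+8.166e-04  f'(a)=-1.011e-01  a ← 109.638531 − (+8.166e-04/-1.011e-01) = 109.646607
iter 3: u=0.528338  f(a)=+9.189e-08  f'(a)=-1.011e-01  a ← 109.646607 − (+9.189e-08/-1.011e-01) = 109.646608
iter 4: u=0.528338  f(a)=+0.000e+00  f'(a)=-1.011e-01  a ← 109.646608 − (+0.000e+00/-1.011e-01) = 109.646608
converged: |Δa| < 1e-12 after 4 iterations
sag = a·(cosh(S/(2a)) − 1) = 109.646608·(cosh(0.528338) − 1) = 15.662765
T_max/T_min = cosh(S/(2a)) = 1.142848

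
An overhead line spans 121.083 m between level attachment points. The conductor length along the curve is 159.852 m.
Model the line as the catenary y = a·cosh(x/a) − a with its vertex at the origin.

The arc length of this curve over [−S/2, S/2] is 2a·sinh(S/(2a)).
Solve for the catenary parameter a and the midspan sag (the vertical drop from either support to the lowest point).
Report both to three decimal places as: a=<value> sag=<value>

seed: a₀ = √(S³/(24(L−S))) = √(121.083³/(24·38.769)) = 43.679418
iter 1: u=1.386042  f(a)=+3.899e+00  f'(a)=-2.140e+00  a ← 43.679418 − (+3.899e+00/-2.140e+00) = 45.500980
iter 2: u=1.330554  f(a)=+2.572e-01  f'(a)=-1.867e+00  a ← 45.500980 − (+2.572e-01/-1.867e+00) = 45.638753
iter 3: u=1.326537  f(a)=+1.293e-03  f'(a)=-1.848e+00  a ← 45.638753 − (+1.293e-03/-1.848e+00) = 45.639453
iter 4: u=1.326517  f(a)=+3.309e-08  f'(a)=-1.848e+00  a ← 45.639453 − (+3.309e-08/-1.848e+00) = 45.639453
iter 5: u=1.326517  f(a)=-2.842e-14  f'(a)=-1.848e+00  a ← 45.639453 − (-2.842e-14/-1.848e+00) = 45.639453
converged: |Δa| < 1e-12 after 5 iterations
sag = a·(cosh(S/(2a)) − 1) = 45.639453·(cosh(1.326517) − 1) = 46.399262
T_max/T_min = cosh(S/(2a)) = 2.016648

a=45.639 sag=46.399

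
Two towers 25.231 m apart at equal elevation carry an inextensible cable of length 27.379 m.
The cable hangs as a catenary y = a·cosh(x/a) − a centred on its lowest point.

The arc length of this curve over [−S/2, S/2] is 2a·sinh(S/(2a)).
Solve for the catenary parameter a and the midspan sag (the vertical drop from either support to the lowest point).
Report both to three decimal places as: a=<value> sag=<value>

a=17.872 sag=4.640

seed: a₀ = √(S³/(24(L−S))) = √(25.231³/(24·2.148)) = 17.651391
iter 1: u=0.714703  f(a)=+5.553e-02  f'(a)=-2.560e-01  a ← 17.651391 − (+5.553e-02/-2.560e-01) = 17.868278
iter 2: u=0.706028  f(a)=+1.040e-03  f'(a)=-2.465e-01  a ← 17.868278 − (+1.040e-03/-2.465e-01) = 17.872497
iter 3: u=0.705861  f(a)=+3.803e-07  f'(a)=-2.464e-01  a ← 17.872497 − (+3.803e-07/-2.464e-01) = 17.872498
iter 4: u=0.705861  f(a)=+5.329e-14  f'(a)=-2.464e-01  a ← 17.872498 − (+5.329e-14/-2.464e-01) = 17.872498
converged: |Δa| < 1e-12 after 4 iterations
sag = a·(cosh(S/(2a)) − 1) = 17.872498·(cosh(0.705861) − 1) = 4.640356
T_max/T_min = cosh(S/(2a)) = 1.259637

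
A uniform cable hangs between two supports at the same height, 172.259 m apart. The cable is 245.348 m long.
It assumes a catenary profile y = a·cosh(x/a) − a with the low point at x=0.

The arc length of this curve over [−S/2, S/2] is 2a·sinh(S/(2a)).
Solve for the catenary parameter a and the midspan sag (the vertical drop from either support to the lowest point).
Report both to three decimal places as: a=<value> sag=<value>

a=57.128 sag=78.196

seed: a₀ = √(S³/(24(L−S))) = √(172.259³/(24·73.089)) = 53.981041
iter 1: u=1.595551  f(a)=+9.888e+00  f'(a)=-3.463e+00  a ← 53.981041 − (+9.888e+00/-3.463e+00) = 56.836252
iter 2: u=1.515397  f(a)=+8.387e-01  f'(a)=-2.898e+00  a ← 56.836252 − (+8.387e-01/-2.898e+00) = 57.125611
iter 3: u=1.507721  f(a)=+7.269e-03  f'(a)=-2.848e+00  a ← 57.125611 − (+7.269e-03/-2.848e+00) = 57.128163
iter 4: u=1.507654  f(a)=+5.565e-07  f'(a)=-2.848e+00  a ← 57.128163 − (+5.565e-07/-2.848e+00) = 57.128164
iter 5: u=1.507654  f(a)=+5.684e-14  f'(a)=-2.848e+00  a ← 57.128164 − (+5.684e-14/-2.848e+00) = 57.128164
converged: |Δa| < 1e-12 after 5 iterations
sag = a·(cosh(S/(2a)) − 1) = 57.128164·(cosh(1.507654) − 1) = 78.195660
T_max/T_min = cosh(S/(2a)) = 2.368776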